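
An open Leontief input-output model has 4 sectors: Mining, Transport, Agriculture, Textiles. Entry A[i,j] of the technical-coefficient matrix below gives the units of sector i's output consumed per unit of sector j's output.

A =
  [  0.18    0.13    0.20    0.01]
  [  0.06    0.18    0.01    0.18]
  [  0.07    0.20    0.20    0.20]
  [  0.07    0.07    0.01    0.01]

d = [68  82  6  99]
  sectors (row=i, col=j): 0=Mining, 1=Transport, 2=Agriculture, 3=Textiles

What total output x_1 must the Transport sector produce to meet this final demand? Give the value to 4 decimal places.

Form M = I − A:
  [  0.82   -0.13   -0.20   -0.01]
  [ -0.06    0.82   -0.01   -0.18]
  [ -0.07   -0.20    0.80   -0.20]
  [ -0.07   -0.07   -0.01    0.99]
Leontief inverse L = M⁻¹:
  [  1.2800    0.2936    0.3253    0.1320]
  [  0.1178    1.2706    0.0483    0.2420]
  [  0.1666    0.3719    1.3004    0.3320]
  [  0.1005    0.1144    0.0396    1.0399]
Total output x = L · d:
  x_0 = 1.2800·68 + 0.2936·82 + 0.3253·6 + 0.1320·99 = 126.1360
  x_1 = 0.1178·68 + 1.2706·82 + 0.0483·6 + 0.2420·99 = 136.4452
  x_2 = 0.1666·68 + 0.3719·82 + 1.3004·6 + 0.3320·99 = 82.4981
  x_3 = 0.1005·68 + 0.1144·82 + 0.0396·6 + 1.0399·99 = 119.3997

136.4452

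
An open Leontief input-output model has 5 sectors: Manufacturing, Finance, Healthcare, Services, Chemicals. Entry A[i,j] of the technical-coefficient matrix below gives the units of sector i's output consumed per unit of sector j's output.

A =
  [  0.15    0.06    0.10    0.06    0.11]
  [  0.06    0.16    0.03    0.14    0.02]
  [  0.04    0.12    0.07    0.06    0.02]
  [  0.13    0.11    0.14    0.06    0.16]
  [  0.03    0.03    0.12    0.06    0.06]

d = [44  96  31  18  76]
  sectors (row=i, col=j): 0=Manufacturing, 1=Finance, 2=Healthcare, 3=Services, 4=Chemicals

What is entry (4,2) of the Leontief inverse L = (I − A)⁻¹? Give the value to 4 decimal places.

Form M = I − A:
  [  0.85   -0.06   -0.10   -0.06   -0.11]
  [ -0.06    0.84   -0.03   -0.14   -0.02]
  [ -0.04   -0.12    0.93   -0.06   -0.02]
  [ -0.13   -0.11   -0.14    0.94   -0.16]
  [ -0.03   -0.03   -0.12   -0.06    0.94]
Leontief inverse L = M⁻¹:
  [  1.2185    0.1338    0.1752    0.1197    0.1695]
  [  0.1261    1.2425    0.0944    0.2041    0.0779]
  [  0.0835    0.1810    1.1133    0.1069    0.0555]
  [  0.2071    0.2045    0.2292    1.1366    0.2269]
  [  0.0668    0.0801    0.1654    0.0965    1.0933]
Total output x = L · d:
  x_0 = 1.2185·44 + 0.1338·96 + 0.1752·31 + 0.1197·18 + 0.1695·76 = 86.9278
  x_1 = 0.1261·44 + 1.2425·96 + 0.0944·31 + 0.2041·18 + 0.0779·76 = 137.3523
  x_2 = 0.0835·44 + 0.1810·96 + 1.1133·31 + 0.1069·18 + 0.0555·76 = 61.7035
  x_3 = 0.2071·44 + 0.2045·96 + 0.2292·31 + 1.1366·18 + 0.2269·76 = 73.5541
  x_4 = 0.0668·44 + 0.0801·96 + 0.1654·31 + 0.0965·18 + 1.0933·76 = 100.5809

L[4,2] = 0.1654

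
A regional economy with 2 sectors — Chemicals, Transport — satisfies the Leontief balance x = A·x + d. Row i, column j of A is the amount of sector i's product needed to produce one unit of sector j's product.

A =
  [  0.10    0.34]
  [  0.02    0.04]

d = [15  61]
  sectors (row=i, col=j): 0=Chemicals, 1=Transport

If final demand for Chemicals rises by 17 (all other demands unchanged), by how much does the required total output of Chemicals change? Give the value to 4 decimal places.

Form M = I − A:
  [  0.90   -0.34]
  [ -0.02    0.96]
Leontief inverse L = M⁻¹:
  [  1.1199    0.3966]
  [  0.0233    1.0499]
Total output x = L · d:
  x_0 = 1.1199·15 + 0.3966·61 = 40.9939
  x_1 = 0.0233·15 + 1.0499·61 = 64.3957
Δx_0 = L[0,0] · Δd_0 = 1.1199 · 17 = 19.0387

19.0387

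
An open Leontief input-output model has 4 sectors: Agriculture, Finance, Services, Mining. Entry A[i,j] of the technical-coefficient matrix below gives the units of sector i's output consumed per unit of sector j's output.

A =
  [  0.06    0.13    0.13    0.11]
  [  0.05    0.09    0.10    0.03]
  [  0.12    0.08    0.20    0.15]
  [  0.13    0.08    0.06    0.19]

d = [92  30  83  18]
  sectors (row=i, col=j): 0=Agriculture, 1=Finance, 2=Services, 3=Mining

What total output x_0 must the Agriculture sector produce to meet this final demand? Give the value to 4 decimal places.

132.2449

Form M = I − A:
  [  0.94   -0.13   -0.13   -0.11]
  [ -0.05    0.91   -0.10   -0.03]
  [ -0.12   -0.08    0.80   -0.15]
  [ -0.13   -0.08   -0.06    0.81]
Leontief inverse L = M⁻¹:
  [  1.1310    0.1990    0.2238    0.2024]
  [  0.0929    1.1340    0.1632    0.0848]
  [  0.2177    0.1726    1.3281    0.2819]
  [  0.2068    0.1567    0.1504    1.2963]
Total output x = L · d:
  x_0 = 1.1310·92 + 0.1990·30 + 0.2238·83 + 0.2024·18 = 132.2449
  x_1 = 0.0929·92 + 1.1340·30 + 0.1632·83 + 0.0848·18 = 57.6376
  x_2 = 0.2177·92 + 0.1726·30 + 1.3281·83 + 0.2819·18 = 140.5157
  x_3 = 0.2068·92 + 0.1567·30 + 0.1504·83 + 1.2963·18 = 59.5479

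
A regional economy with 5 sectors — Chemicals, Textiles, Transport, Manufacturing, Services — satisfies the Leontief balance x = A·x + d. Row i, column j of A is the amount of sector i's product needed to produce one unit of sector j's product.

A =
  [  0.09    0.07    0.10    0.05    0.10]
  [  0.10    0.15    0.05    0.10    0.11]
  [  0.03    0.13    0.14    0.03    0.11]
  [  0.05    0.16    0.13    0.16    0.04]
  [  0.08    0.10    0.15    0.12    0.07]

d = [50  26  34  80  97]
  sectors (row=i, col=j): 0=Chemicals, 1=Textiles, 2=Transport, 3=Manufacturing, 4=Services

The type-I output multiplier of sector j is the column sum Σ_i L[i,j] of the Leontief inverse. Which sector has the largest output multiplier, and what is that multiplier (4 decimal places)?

Textiles (2.2080)

Form M = I − A:
  [  0.91   -0.07   -0.10   -0.05   -0.10]
  [ -0.10    0.85   -0.05   -0.10   -0.11]
  [ -0.03   -0.13    0.86   -0.03   -0.11]
  [ -0.05   -0.16   -0.13    0.84   -0.04]
  [ -0.08   -0.10   -0.15   -0.12    0.93]
Leontief inverse L = M⁻¹:
  [  1.1449    0.1659    0.1905    0.1190    0.1704]
  [  0.1734    1.2749    0.1582    0.1958    0.1966]
  [  0.0892    0.2382    1.2357    0.1047    0.1884]
  [  0.1220    0.3005    0.2453    1.2611    0.1319]
  [  0.1473    0.2286    0.2644    0.2109    1.1585]
Total output x = L · d:
  x_0 = 1.1449·50 + 0.1659·26 + 0.1905·34 + 0.1190·80 + 0.1704·97 = 94.0859
  x_1 = 0.1734·50 + 1.2749·26 + 0.1582·34 + 0.1958·80 + 0.1966·97 = 81.9268
  x_2 = 0.0892·50 + 0.2382·26 + 1.2357·34 + 0.1047·80 + 0.1884·97 = 79.3260
  x_3 = 0.1220·50 + 0.3005·26 + 0.2453·34 + 1.2611·80 + 0.1319·97 = 135.9363
  x_4 = 0.1473·50 + 0.2286·26 + 0.2644·34 + 0.2109·80 + 1.1585·97 = 151.5385
Output multipliers (column sums of L):
  Chemicals: 1.6768
  Textiles: 2.2080
  Transport: 2.0940
  Manufacturing: 1.8916
  Services: 1.8458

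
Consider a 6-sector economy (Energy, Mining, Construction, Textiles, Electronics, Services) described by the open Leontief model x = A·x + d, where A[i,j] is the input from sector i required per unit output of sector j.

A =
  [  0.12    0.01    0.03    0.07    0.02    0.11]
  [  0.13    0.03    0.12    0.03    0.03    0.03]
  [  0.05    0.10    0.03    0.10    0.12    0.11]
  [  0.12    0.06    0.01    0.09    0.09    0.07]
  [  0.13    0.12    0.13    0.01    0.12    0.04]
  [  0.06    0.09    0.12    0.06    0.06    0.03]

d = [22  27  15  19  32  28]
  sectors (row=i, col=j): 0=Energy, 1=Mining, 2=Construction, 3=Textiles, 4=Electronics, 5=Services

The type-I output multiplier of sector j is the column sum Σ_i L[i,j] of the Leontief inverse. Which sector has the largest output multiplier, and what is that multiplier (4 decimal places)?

Form M = I − A:
  [  0.88   -0.01   -0.03   -0.07   -0.02   -0.11]
  [ -0.13    0.97   -0.12   -0.03   -0.03   -0.03]
  [ -0.05   -0.10    0.97   -0.10   -0.12   -0.11]
  [ -0.12   -0.06   -0.01    0.91   -0.09   -0.07]
  [ -0.13   -0.12   -0.13   -0.01    0.88   -0.04]
  [ -0.06   -0.09   -0.12   -0.06   -0.06    0.97]
Leontief inverse L = M⁻¹:
  [  1.1820    0.0481    0.0707    0.1111    0.0600    0.1540]
  [  0.1941    1.0709    0.1595    0.0740    0.0758    0.0817]
  [  0.1460    0.1628    1.1025    0.1507    0.1859    0.1651]
  [  0.2036    0.1078    0.0653    1.1349    0.1416    0.1216]
  [  0.2311    0.1848    0.2036    0.0665    1.1899    0.1089]
  [  0.1361    0.1406    0.1722    0.1067    0.1161    1.0827]
Total output x = L · d:
  x_0 = 1.1820·22 + 0.0481·27 + 0.0707·15 + 0.1111·19 + 0.0600·32 + 0.1540·28 = 36.7078
  x_1 = 0.1941·22 + 1.0709·27 + 0.1595·15 + 0.0740·19 + 0.0758·32 + 0.0817·28 = 41.6969
  x_2 = 0.1460·22 + 0.1628·27 + 1.1025·15 + 0.1507·19 + 0.1859·32 + 0.1651·28 = 37.5789
  x_3 = 0.2036·22 + 0.1078·27 + 0.0653·15 + 1.1349·19 + 0.1416·32 + 0.1216·28 = 37.8675
  x_4 = 0.2311·22 + 0.1848·27 + 0.2036·15 + 0.0665·19 + 1.1899·32 + 0.1089·28 = 55.5191
  x_5 = 0.1361·22 + 0.1406·27 + 0.1722·15 + 0.1067·19 + 0.1161·32 + 1.0827·28 = 45.4308
Output multipliers (column sums of L):
  Energy: 2.0929
  Mining: 1.7150
  Construction: 1.7739
  Textiles: 1.6438
  Electronics: 1.7693
  Services: 1.7141

Energy (2.0929)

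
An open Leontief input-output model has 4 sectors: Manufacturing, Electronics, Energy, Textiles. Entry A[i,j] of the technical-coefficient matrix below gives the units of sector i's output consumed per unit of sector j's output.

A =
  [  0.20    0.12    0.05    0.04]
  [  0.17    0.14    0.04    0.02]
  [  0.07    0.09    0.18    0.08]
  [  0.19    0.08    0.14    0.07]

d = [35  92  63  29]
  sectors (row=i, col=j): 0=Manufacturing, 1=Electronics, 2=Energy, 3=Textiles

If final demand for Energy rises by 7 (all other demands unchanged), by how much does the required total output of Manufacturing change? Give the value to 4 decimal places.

0.7148

Form M = I − A:
  [  0.80   -0.12   -0.05   -0.04]
  [ -0.17    0.86   -0.04   -0.02]
  [ -0.07   -0.09    0.82   -0.08]
  [ -0.19   -0.08   -0.14    0.93]
Leontief inverse L = M⁻¹:
  [  1.3183    0.2011    0.1021    0.0698]
  [  0.2761    1.2143    0.0838    0.0452]
  [  0.1740    0.1671    1.2586    0.1193]
  [  0.3193    0.1707    0.2175    1.1114]
Total output x = L · d:
  x_0 = 1.3183·35 + 0.2011·92 + 0.1021·63 + 0.0698·29 = 73.0994
  x_1 = 0.2761·35 + 1.2143·92 + 0.0838·63 + 0.0452·29 = 127.9673
  x_2 = 0.1740·35 + 0.1671·92 + 1.2586·63 + 0.1193·29 = 104.2185
  x_3 = 0.3193·35 + 0.1707·92 + 0.2175·63 + 1.1114·29 = 72.8138
Δx_0 = L[0,2] · Δd_2 = 0.1021 · 7 = 0.7148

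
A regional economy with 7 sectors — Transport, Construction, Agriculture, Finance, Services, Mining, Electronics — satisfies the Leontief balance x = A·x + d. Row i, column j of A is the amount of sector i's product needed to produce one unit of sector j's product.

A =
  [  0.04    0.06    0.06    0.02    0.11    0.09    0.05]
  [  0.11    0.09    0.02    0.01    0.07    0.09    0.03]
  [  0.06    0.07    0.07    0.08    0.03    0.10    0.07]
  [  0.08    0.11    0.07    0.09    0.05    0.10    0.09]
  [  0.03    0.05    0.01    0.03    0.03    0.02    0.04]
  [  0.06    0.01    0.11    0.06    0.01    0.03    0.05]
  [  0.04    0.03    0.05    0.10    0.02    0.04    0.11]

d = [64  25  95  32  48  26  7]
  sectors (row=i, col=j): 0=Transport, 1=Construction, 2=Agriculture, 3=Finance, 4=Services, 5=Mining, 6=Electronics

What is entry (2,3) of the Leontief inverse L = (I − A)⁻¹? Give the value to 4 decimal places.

Form M = I − A:
  [  0.96   -0.06   -0.06   -0.02   -0.11   -0.09   -0.05]
  [ -0.11    0.91   -0.02   -0.01   -0.07   -0.09   -0.03]
  [ -0.06   -0.07    0.93   -0.08   -0.03   -0.10   -0.07]
  [ -0.08   -0.11   -0.07    0.91   -0.05   -0.10   -0.09]
  [ -0.03   -0.05   -0.01   -0.03    0.97   -0.02   -0.04]
  [ -0.06   -0.01   -0.11   -0.06   -0.01    0.97   -0.05]
  [ -0.04   -0.03   -0.05   -0.10   -0.02   -0.04    0.89]
Leontief inverse L = M⁻¹:
  [  1.0801    0.0977    0.0980    0.0567    0.1387    0.1318    0.0911]
  [  0.1506    1.1276    0.0576    0.0404    0.1051    0.1336    0.0673]
  [  0.1113    0.1185    1.1205    0.1283    0.0666    0.1565    0.1231]
  [  0.1430    0.1701    0.1284    1.1464    0.0965    0.1688    0.1536]
  [  0.0520    0.0715    0.0283    0.0486    1.0471    0.0435    0.0620]
  [  0.0946    0.0461    0.1466    0.0974    0.0365    1.0736    0.0902]
  [  0.0814    0.0718    0.0910    0.1454    0.0495    0.0874    1.1596]
Total output x = L · d:
  x_0 = 1.0801·64 + 0.0977·25 + 0.0980·95 + 0.0567·32 + 0.1387·48 + 0.1318·26 + 0.0911·7 = 93.4190
  x_1 = 0.1506·64 + 1.1276·25 + 0.0576·95 + 0.0404·32 + 0.1051·48 + 0.1336·26 + 0.0673·7 = 53.5824
  x_2 = 0.1113·64 + 0.1185·25 + 1.1205·95 + 0.1283·32 + 0.0666·48 + 0.1565·26 + 0.1231·7 = 128.7656
  x_3 = 0.1430·64 + 0.1701·25 + 0.1284·95 + 1.1464·32 + 0.0965·48 + 0.1688·26 + 0.1536·7 = 72.3862
  x_4 = 0.0520·64 + 0.0715·25 + 0.0283·95 + 0.0486·32 + 1.0471·48 + 0.0435·26 + 0.0620·7 = 61.1902
  x_5 = 0.0946·64 + 0.0461·25 + 0.1466·95 + 0.0974·32 + 0.0365·48 + 1.0736·26 + 0.0902·7 = 54.5499
  x_6 = 0.0814·64 + 0.0718·25 + 0.0910·95 + 0.1454·32 + 0.0495·48 + 0.0874·26 + 1.1596·7 = 33.0640

L[2,3] = 0.1283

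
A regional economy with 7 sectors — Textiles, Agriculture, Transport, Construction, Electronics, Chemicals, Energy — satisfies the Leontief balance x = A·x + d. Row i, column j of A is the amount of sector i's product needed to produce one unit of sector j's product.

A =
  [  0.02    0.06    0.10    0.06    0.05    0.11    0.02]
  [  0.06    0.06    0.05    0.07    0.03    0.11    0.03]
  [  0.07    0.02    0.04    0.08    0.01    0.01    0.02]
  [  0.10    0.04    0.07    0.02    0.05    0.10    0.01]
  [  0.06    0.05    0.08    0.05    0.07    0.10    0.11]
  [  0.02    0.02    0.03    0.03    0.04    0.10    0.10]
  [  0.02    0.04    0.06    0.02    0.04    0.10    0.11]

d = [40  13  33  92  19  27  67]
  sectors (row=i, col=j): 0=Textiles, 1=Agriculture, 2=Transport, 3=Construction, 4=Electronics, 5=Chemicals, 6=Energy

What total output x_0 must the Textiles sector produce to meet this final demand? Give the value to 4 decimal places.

66.0002

Form M = I − A:
  [  0.98   -0.06   -0.10   -0.06   -0.05   -0.11   -0.02]
  [ -0.06    0.94   -0.05   -0.07   -0.03   -0.11   -0.03]
  [ -0.07   -0.02    0.96   -0.08   -0.01   -0.01   -0.02]
  [ -0.10   -0.04   -0.07    0.98   -0.05   -0.10   -0.01]
  [ -0.06   -0.05   -0.08   -0.05    0.93   -0.10   -0.11]
  [ -0.02   -0.02   -0.03   -0.03   -0.04    0.90   -0.10]
  [ -0.02   -0.04   -0.06   -0.02   -0.04   -0.10    0.89]
Leontief inverse L = M⁻¹:
  [  1.0538    0.0841    0.1360    0.0917    0.0754    0.1657    0.0585]
  [  0.0912    1.0852    0.0875    0.0997    0.0564    0.1696    0.0678]
  [  0.0918    0.0367    1.0663    0.0988    0.0264    0.0455    0.0368]
  [  0.1276    0.0644    0.1073    1.0511    0.0752    0.1549    0.0460]
  [  0.0976    0.0821    0.1285    0.0873    1.1038    0.1741    0.1648]
  [  0.0422    0.0400    0.0602    0.0516    0.0625    1.1502    0.1412]
  [  0.0460    0.0628    0.0938    0.0465    0.0643    0.1550    1.1547]
Total output x = L · d:
  x_0 = 1.0538·40 + 0.0841·13 + 0.1360·33 + 0.0917·92 + 0.0754·19 + 0.1657·27 + 0.0585·67 = 66.0002
  x_1 = 0.0912·40 + 1.0852·13 + 0.0875·33 + 0.0997·92 + 0.0564·19 + 0.1696·27 + 0.0678·67 = 40.0068
  x_2 = 0.0918·40 + 0.0367·13 + 1.0663·33 + 0.0988·92 + 0.0264·19 + 0.0455·27 + 0.0368·67 = 52.6169
  x_3 = 0.1276·40 + 0.0644·13 + 0.1073·33 + 1.0511·92 + 0.0752·19 + 0.1549·27 + 0.0460·67 = 114.8721
  x_4 = 0.0976·40 + 0.0821·13 + 0.1285·33 + 0.0873·92 + 1.1038·19 + 0.1741·27 + 0.1648·67 = 53.9645
  x_5 = 0.0422·40 + 0.0400·13 + 0.0602·33 + 0.0516·92 + 0.0625·19 + 1.1502·27 + 0.1412·67 = 50.6490
  x_6 = 0.0460·40 + 0.0628·13 + 0.0938·33 + 0.0465·92 + 0.0643·19 + 0.1550·27 + 1.1547·67 = 92.8070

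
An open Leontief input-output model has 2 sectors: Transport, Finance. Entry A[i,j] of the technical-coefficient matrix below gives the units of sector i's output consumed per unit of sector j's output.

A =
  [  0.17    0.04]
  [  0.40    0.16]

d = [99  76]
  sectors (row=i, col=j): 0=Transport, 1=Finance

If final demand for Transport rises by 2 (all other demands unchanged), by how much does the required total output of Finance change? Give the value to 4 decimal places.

Form M = I − A:
  [  0.83   -0.04]
  [ -0.40    0.84]
Leontief inverse L = M⁻¹:
  [  1.2331    0.0587]
  [  0.5872    1.2184]
Total output x = L · d:
  x_0 = 1.2331·99 + 0.0587·76 = 126.5414
  x_1 = 0.5872·99 + 1.2184·76 = 150.7340
Δx_1 = L[1,0] · Δd_0 = 0.5872 · 2 = 1.1744

1.1744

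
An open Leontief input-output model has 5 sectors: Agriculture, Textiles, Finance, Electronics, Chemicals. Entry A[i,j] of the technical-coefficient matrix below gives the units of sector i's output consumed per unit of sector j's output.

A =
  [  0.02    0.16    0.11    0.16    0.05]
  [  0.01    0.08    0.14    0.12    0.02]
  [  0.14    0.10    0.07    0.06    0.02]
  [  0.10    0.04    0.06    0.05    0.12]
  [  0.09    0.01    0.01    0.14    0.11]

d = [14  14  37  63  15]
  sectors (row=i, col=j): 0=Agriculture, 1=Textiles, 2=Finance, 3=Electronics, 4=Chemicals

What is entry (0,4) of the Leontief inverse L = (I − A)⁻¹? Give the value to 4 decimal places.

Form M = I − A:
  [  0.98   -0.16   -0.11   -0.16   -0.05]
  [ -0.01    0.92   -0.14   -0.12   -0.02]
  [ -0.14   -0.10    0.93   -0.06   -0.02]
  [ -0.10   -0.04   -0.06    0.95   -0.12]
  [ -0.09   -0.01   -0.01   -0.14    0.89]
Leontief inverse L = M⁻¹:
  [  1.0813    0.2187    0.1771    0.2359    0.1014]
  [  0.0612    1.1262    0.1885    0.1728    0.0563]
  [  0.1816    0.1607    1.1300    0.1306    0.0568]
  [  0.1449    0.0869    0.1042    1.1187    0.1633]
  [  0.1349    0.0502    0.0491    0.2032    1.1608]
Total output x = L · d:
  x_0 = 1.0813·14 + 0.2187·14 + 0.1771·37 + 0.2359·63 + 0.1014·15 = 41.1355
  x_1 = 0.0612·14 + 1.1262·14 + 0.1885·37 + 0.1728·63 + 0.0563·15 = 35.3287
  x_2 = 0.1816·14 + 0.1607·14 + 1.1300·37 + 0.1306·63 + 0.0568·15 = 55.6836
  x_3 = 0.1449·14 + 0.0869·14 + 0.1042·37 + 1.1187·63 + 0.1633·15 = 80.0238
  x_4 = 0.1349·14 + 0.0502·14 + 0.0491·37 + 0.2032·63 + 1.1608·15 = 34.6243

L[0,4] = 0.1014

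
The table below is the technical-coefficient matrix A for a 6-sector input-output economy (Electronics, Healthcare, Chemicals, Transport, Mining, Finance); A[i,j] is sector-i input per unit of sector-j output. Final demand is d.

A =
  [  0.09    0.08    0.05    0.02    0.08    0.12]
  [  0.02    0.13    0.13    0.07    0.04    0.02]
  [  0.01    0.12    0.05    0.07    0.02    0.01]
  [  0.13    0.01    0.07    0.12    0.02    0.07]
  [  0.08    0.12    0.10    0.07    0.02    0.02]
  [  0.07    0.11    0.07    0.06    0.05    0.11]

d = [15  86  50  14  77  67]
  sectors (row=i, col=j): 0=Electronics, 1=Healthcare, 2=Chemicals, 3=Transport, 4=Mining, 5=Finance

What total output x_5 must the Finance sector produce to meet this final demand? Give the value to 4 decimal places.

Form M = I − A:
  [  0.91   -0.08   -0.05   -0.02   -0.08   -0.12]
  [ -0.02    0.87   -0.13   -0.07   -0.04   -0.02]
  [ -0.01   -0.12    0.95   -0.07   -0.02   -0.01]
  [ -0.13   -0.01   -0.07    0.88   -0.02   -0.07]
  [ -0.08   -0.12   -0.10   -0.07    0.98   -0.02]
  [ -0.07   -0.11   -0.07   -0.06   -0.05    0.89]
Leontief inverse L = M⁻¹:
  [  1.1357    0.1567    0.1101    0.0672    0.1112    0.1657]
  [  0.0544    1.1958    0.1853    0.1192    0.0619    0.0471]
  [  0.0361    0.1636    1.0906    0.1055    0.0356    0.0299]
  [  0.1833    0.0689    0.1193    1.1677    0.0502    0.1206]
  [  0.1186    0.1847    0.1542    0.1166    1.0459    0.0545]
  [  0.1179    0.1880    0.1340    0.1136    0.0813    1.1560]
Total output x = L · d:
  x_0 = 1.1357·15 + 0.1567·86 + 0.1101·50 + 0.0672·14 + 0.1112·77 + 0.1657·67 = 56.6111
  x_1 = 0.0544·15 + 1.1958·86 + 0.1853·50 + 0.1192·14 + 0.0619·77 + 0.0471·67 = 122.5073
  x_2 = 0.0361·15 + 0.1636·86 + 1.0906·50 + 0.1055·14 + 0.0356·77 + 0.0299·67 = 75.3637
  x_3 = 0.1833·15 + 0.0689·86 + 0.1193·50 + 1.1677·14 + 0.0502·77 + 0.1206·67 = 42.9317
  x_4 = 0.1186·15 + 0.1847·86 + 0.1542·50 + 0.1166·14 + 1.0459·77 + 0.0545·67 = 111.1941
  x_5 = 0.1179·15 + 0.1880·86 + 0.1340·50 + 0.1136·14 + 0.0813·77 + 1.1560·67 = 109.9434

109.9434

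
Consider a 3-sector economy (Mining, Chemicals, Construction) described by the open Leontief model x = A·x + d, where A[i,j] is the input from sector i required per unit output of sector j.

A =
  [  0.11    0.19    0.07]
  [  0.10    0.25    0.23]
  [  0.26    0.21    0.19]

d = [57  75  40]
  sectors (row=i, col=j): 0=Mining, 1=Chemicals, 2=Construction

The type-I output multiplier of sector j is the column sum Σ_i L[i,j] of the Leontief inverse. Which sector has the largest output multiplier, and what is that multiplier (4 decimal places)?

Form M = I − A:
  [  0.89   -0.19   -0.07]
  [ -0.10    0.75   -0.23]
  [ -0.26   -0.21    0.81]
Leontief inverse L = M⁻¹:
  [  1.2268    0.3699    0.2111]
  [  0.3089    1.5416    0.4644]
  [  0.4739    0.5184    1.4227]
Total output x = L · d:
  x_0 = 1.2268·57 + 0.3699·75 + 0.2111·40 = 106.1117
  x_1 = 0.3089·57 + 1.5416·75 + 0.4644·40 = 151.8071
  x_2 = 0.4739·57 + 0.5184·75 + 1.4227·40 = 122.8006
Output multipliers (column sums of L):
  Mining: 2.0096
  Chemicals: 2.4299
  Construction: 2.0982

Chemicals (2.4299)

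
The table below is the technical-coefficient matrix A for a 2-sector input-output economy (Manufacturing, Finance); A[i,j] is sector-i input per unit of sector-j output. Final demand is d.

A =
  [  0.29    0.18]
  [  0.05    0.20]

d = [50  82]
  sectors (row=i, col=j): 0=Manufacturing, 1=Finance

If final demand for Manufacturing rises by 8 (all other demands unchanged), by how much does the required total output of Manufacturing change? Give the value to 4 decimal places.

11.4490

Form M = I − A:
  [  0.71   -0.18]
  [ -0.05    0.80]
Leontief inverse L = M⁻¹:
  [  1.4311    0.3220]
  [  0.0894    1.2701]
Total output x = L · d:
  x_0 = 1.4311·50 + 0.3220·82 = 97.9606
  x_1 = 0.0894·50 + 1.2701·82 = 108.6225
Δx_0 = L[0,0] · Δd_0 = 1.4311 · 8 = 11.4490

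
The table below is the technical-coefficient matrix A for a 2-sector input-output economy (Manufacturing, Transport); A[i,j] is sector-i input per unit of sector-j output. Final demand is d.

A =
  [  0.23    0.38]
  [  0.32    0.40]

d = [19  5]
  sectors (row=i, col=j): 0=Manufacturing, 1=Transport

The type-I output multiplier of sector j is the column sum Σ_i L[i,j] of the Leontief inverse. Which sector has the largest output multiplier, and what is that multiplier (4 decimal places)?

Form M = I − A:
  [  0.77   -0.38]
  [ -0.32    0.60]
Leontief inverse L = M⁻¹:
  [  1.7626    1.1163]
  [  0.9401    2.2620]
Total output x = L · d:
  x_0 = 1.7626·19 + 1.1163·5 = 39.0717
  x_1 = 0.9401·19 + 2.2620·5 = 29.1716
Output multipliers (column sums of L):
  Manufacturing: 2.7027
  Transport: 3.3784

Transport (3.3784)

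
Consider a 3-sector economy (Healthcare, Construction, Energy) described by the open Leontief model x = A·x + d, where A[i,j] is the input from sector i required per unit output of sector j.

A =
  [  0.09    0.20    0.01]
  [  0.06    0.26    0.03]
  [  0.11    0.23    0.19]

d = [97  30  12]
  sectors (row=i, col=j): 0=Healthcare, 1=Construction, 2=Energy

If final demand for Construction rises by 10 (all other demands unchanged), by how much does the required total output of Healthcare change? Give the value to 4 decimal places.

3.1127

Form M = I − A:
  [  0.91   -0.20   -0.01]
  [ -0.06    0.74   -0.03]
  [ -0.11   -0.23    0.81]
Leontief inverse L = M⁻¹:
  [  1.1225    0.3113    0.0254]
  [  0.0983    1.3944    0.0529]
  [  0.1804    0.4382    1.2530]
Total output x = L · d:
  x_0 = 1.1225·97 + 0.3113·30 + 0.0254·12 = 118.5244
  x_1 = 0.0983·97 + 1.3944·30 + 0.0529·12 = 52.0024
  x_2 = 0.1804·97 + 0.4382·30 + 1.2530·12 = 45.6768
Δx_0 = L[0,1] · Δd_1 = 0.3113 · 10 = 3.1127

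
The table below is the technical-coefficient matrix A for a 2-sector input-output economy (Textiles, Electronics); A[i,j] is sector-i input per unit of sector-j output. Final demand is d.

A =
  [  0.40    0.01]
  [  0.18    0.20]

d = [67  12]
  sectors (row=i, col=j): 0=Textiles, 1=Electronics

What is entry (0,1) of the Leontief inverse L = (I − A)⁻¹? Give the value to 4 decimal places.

L[0,1] = 0.0209

Form M = I − A:
  [  0.60   -0.01]
  [ -0.18    0.80]
Leontief inverse L = M⁻¹:
  [  1.6729    0.0209]
  [  0.3764    1.2547]
Total output x = L · d:
  x_0 = 1.6729·67 + 0.0209·12 = 112.3379
  x_1 = 0.3764·67 + 1.2547·12 = 40.2760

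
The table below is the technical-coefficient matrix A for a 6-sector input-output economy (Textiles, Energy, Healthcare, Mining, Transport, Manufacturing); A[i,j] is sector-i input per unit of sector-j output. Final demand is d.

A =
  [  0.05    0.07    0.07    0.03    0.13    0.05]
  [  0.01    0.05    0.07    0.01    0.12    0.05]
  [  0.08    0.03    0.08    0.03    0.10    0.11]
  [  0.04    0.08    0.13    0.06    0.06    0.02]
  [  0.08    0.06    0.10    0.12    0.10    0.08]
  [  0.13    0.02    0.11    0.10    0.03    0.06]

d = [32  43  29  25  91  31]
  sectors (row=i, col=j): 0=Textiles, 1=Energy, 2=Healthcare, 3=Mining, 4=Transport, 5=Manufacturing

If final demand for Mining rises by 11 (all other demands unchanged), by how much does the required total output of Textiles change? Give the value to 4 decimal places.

0.8360

Form M = I − A:
  [  0.95   -0.07   -0.07   -0.03   -0.13   -0.05]
  [ -0.01    0.95   -0.07   -0.01   -0.12   -0.05]
  [ -0.08   -0.03    0.92   -0.03   -0.10   -0.11]
  [ -0.04   -0.08   -0.13    0.94   -0.06   -0.02]
  [ -0.08   -0.06   -0.10   -0.12    0.90   -0.08]
  [ -0.13   -0.02   -0.11   -0.10   -0.03    0.94]
Leontief inverse L = M⁻¹:
  [  1.0983    0.1061    0.1354    0.0760    0.1962    0.0982]
  [  0.0503    1.0769    0.1219    0.0483    0.1706    0.0898]
  [  0.1373    0.0672    1.1514    0.0804    0.1675    0.1616]
  [  0.0830    0.1137    0.1914    1.0967    0.1238    0.0667]
  [  0.1435    0.1093    0.1898    0.1779    1.1840    0.1402]
  [  0.1824    0.0610    0.1825    0.1433    0.1013    1.1098]
Total output x = L · d:
  x_0 = 1.0983·32 + 0.1061·43 + 0.1354·29 + 0.0760·25 + 0.1962·91 + 0.0982·31 = 66.4318
  x_1 = 0.0503·32 + 1.0769·43 + 0.1219·29 + 0.0483·25 + 0.1706·91 + 0.0898·31 = 70.9649
  x_2 = 0.1373·32 + 0.0672·43 + 1.1514·29 + 0.0804·25 + 0.1675·91 + 0.1616·31 = 62.9329
  x_3 = 0.0830·32 + 0.1137·43 + 0.1914·29 + 1.0967·25 + 0.1238·91 + 0.0667·31 = 53.8460
  x_4 = 0.1435·32 + 0.1093·43 + 0.1898·29 + 0.1779·25 + 1.1840·91 + 0.1402·31 = 131.3379
  x_5 = 0.1824·32 + 0.0610·43 + 0.1825·29 + 0.1433·25 + 0.1013·91 + 1.1098·31 = 60.9604
Δx_0 = L[0,3] · Δd_3 = 0.0760 · 11 = 0.8360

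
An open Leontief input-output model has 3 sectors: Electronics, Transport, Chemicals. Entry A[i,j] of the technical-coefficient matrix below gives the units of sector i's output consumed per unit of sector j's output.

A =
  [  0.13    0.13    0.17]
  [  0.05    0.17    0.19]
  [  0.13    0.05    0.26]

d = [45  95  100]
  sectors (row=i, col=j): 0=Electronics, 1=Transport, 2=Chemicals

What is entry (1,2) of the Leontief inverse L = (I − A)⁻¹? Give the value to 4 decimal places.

Form M = I − A:
  [  0.87   -0.13   -0.17]
  [ -0.05    0.83   -0.19]
  [ -0.13   -0.05    0.74]
Leontief inverse L = M⁻¹:
  [  1.2111    0.2097    0.3321]
  [  0.1236    1.2451    0.3481]
  [  0.2211    0.1210    1.4332]
Total output x = L · d:
  x_0 = 1.2111·45 + 0.2097·95 + 0.3321·100 = 107.6267
  x_1 = 0.1236·45 + 1.2451·95 + 0.3481·100 = 158.6581
  x_2 = 0.2211·45 + 0.1210·95 + 1.4332·100 = 164.7627

L[1,2] = 0.3481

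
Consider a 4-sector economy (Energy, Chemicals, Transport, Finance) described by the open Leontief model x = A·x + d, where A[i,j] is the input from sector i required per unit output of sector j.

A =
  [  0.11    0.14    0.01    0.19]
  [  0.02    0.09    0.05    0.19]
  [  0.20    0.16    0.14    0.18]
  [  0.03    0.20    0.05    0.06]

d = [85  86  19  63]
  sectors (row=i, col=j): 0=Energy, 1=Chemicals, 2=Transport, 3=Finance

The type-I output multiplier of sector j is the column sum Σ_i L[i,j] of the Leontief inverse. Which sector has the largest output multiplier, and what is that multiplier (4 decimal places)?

Form M = I − A:
  [  0.89   -0.14   -0.01   -0.19]
  [ -0.02    0.91   -0.05   -0.19]
  [ -0.20   -0.16    0.86   -0.18]
  [ -0.03   -0.20   -0.05    0.94]
Leontief inverse L = M⁻¹:
  [  1.1490    0.2486    0.0447    0.2911]
  [  0.0545    1.1806    0.0847    0.2659]
  [  0.2907    0.3354    1.2065    0.3576]
  [  0.0637    0.2770    0.0836    1.1487]
Total output x = L · d:
  x_0 = 1.1490·85 + 0.2486·86 + 0.0447·19 + 0.2911·63 = 138.2375
  x_1 = 0.0545·85 + 1.1806·86 + 0.0847·19 + 0.2659·63 = 124.5300
  x_2 = 0.2907·85 + 0.3354·86 + 1.2065·19 + 0.3576·63 = 99.0087
  x_3 = 0.0637·85 + 0.2770·86 + 0.0836·19 + 1.1487·63 = 103.1953
Output multipliers (column sums of L):
  Energy: 1.5580
  Chemicals: 2.0417
  Transport: 1.4196
  Finance: 2.0633

Finance (2.0633)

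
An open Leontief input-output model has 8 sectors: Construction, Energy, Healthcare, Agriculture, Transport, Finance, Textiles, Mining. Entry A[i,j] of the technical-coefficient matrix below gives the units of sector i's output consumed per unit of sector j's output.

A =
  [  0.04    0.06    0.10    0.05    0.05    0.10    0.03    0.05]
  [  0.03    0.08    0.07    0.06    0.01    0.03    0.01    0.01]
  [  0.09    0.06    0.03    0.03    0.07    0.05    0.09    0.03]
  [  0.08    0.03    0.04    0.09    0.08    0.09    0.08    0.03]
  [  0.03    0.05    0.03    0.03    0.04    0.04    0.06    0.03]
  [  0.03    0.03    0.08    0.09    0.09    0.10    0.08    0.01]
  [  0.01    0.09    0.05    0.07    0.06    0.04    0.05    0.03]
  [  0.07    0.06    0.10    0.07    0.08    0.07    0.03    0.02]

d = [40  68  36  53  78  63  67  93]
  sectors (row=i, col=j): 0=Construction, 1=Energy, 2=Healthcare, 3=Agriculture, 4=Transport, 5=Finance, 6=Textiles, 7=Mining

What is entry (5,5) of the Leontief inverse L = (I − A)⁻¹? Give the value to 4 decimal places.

L[5,5] = 1.1586

Form M = I − A:
  [  0.96   -0.06   -0.10   -0.05   -0.05   -0.10   -0.03   -0.05]
  [ -0.03    0.92   -0.07   -0.06   -0.01   -0.03   -0.01   -0.01]
  [ -0.09   -0.06    0.97   -0.03   -0.07   -0.05   -0.09   -0.03]
  [ -0.08   -0.03   -0.04    0.91   -0.08   -0.09   -0.08   -0.03]
  [ -0.03   -0.05   -0.03   -0.03    0.96   -0.04   -0.06   -0.03]
  [ -0.03   -0.03   -0.08   -0.09   -0.09    0.90   -0.08   -0.01]
  [ -0.01   -0.09   -0.05   -0.07   -0.06   -0.04    0.95   -0.03]
  [ -0.07   -0.06   -0.10   -0.07   -0.08   -0.07   -0.03    0.98]
Leontief inverse L = M⁻¹:
  [  1.0817    0.1068    0.1509    0.1019    0.1025    0.1560    0.0800    0.0712]
  [  0.0571    1.1099    0.1007    0.0920    0.0399    0.0635    0.0394    0.0232]
  [  0.1226    0.1064    1.0782    0.0769    0.1143    0.0996    0.1308    0.0512]
  [  0.1216    0.0806    0.0951    1.1481    0.1370    0.1526    0.1336    0.0549]
  [  0.0535    0.0818    0.0623    0.0632    1.0712    0.0734    0.0890    0.0437]
  [  0.0714    0.0790    0.1296    0.1458    0.1460    1.1586    0.1355    0.0333]
  [  0.0422    0.1297    0.0890    0.1124    0.0989    0.0816    1.0878    0.0468]
  [  0.1127    0.1085    0.1508    0.1218    0.1321    0.1273    0.0813    1.0434]
Total output x = L · d:
  x_0 = 1.0817·40 + 0.1068·68 + 0.1509·36 + 0.1019·53 + 0.1025·78 + 0.1560·63 + 0.0800·67 + 0.0712·93 = 91.1752
  x_1 = 0.0571·40 + 1.1099·68 + 0.1007·36 + 0.0920·53 + 0.0399·78 + 0.0635·63 + 0.0394·67 + 0.0232·93 = 98.1636
  x_2 = 0.1226·40 + 0.1064·68 + 1.0782·36 + 0.0769·53 + 0.1143·78 + 0.0996·63 + 0.1308·67 + 0.0512·93 = 83.7571
  x_3 = 0.1216·40 + 0.0806·68 + 0.0951·36 + 1.1481·53 + 0.1370·78 + 0.1526·63 + 0.1336·67 + 0.0549·93 = 108.9809
  x_4 = 0.0535·40 + 0.0818·68 + 0.0623·36 + 0.0632·53 + 1.0712·78 + 0.0734·63 + 0.0890·67 + 0.0437·93 = 111.4955
  x_5 = 0.0714·40 + 0.0790·68 + 0.1296·36 + 0.1458·53 + 0.1460·78 + 1.1586·63 + 0.1355·67 + 0.0333·93 = 117.1674
  x_6 = 0.0422·40 + 0.1297·68 + 0.0890·36 + 0.1124·53 + 0.0989·78 + 0.0816·63 + 1.0878·67 + 0.0468·93 = 109.7651
  x_7 = 0.1127·40 + 0.1085·68 + 0.1508·36 + 0.1218·53 + 0.1321·78 + 0.1273·63 + 0.0813·67 + 1.0434·93 = 144.5824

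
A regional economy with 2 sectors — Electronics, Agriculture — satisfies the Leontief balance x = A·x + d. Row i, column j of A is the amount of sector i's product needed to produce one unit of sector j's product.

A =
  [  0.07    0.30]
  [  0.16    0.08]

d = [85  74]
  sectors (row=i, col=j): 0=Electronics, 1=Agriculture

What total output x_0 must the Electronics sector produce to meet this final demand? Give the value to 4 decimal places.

Form M = I − A:
  [  0.93   -0.30]
  [ -0.16    0.92]
Leontief inverse L = M⁻¹:
  [  1.1392    0.3715]
  [  0.1981    1.1516]
Total output x = L · d:
  x_0 = 1.1392·85 + 0.3715·74 = 124.3190
  x_1 = 0.1981·85 + 1.1516·74 = 102.0555

124.3190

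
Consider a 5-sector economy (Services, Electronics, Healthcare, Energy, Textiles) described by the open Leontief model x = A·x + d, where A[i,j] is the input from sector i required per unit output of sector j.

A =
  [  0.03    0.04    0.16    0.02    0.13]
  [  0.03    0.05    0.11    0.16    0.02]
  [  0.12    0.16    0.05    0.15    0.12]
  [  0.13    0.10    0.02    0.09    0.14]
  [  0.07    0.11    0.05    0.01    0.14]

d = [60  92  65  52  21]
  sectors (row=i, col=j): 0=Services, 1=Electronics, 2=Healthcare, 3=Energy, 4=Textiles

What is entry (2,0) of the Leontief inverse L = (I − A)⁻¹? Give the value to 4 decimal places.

Form M = I − A:
  [  0.97   -0.04   -0.16   -0.02   -0.13]
  [ -0.03    0.95   -0.11   -0.16   -0.02]
  [ -0.12   -0.16    0.95   -0.15   -0.12]
  [ -0.13   -0.10   -0.02    0.91   -0.14]
  [ -0.07   -0.11   -0.05   -0.01    0.86]
Leontief inverse L = M⁻¹:
  [  1.0862    0.1136    0.2088    0.0806    0.2091]
  [  0.0909    1.1175    0.1546    0.2250    0.0979]
  [  0.1964    0.2508    1.1320    0.2376    0.2321]
  [  0.1870    0.1705    0.0876    1.1500    0.2317]
  [  0.1136    0.1687    0.1036    0.0625    1.2085]
Total output x = L · d:
  x_0 = 1.0862·60 + 0.1136·92 + 0.2088·65 + 0.0806·52 + 0.2091·21 = 97.7692
  x_1 = 0.0909·60 + 1.1175·92 + 0.1546·65 + 0.2250·52 + 0.0979·21 = 132.0760
  x_2 = 0.1964·60 + 0.2508·92 + 1.1320·65 + 0.2376·52 + 0.2321·21 = 125.6619
  x_3 = 0.1870·60 + 0.1705·92 + 0.0876·65 + 1.1500·52 + 0.2317·21 = 97.2635
  x_4 = 0.1136·60 + 0.1687·92 + 0.1036·65 + 0.0625·52 + 1.2085·21 = 57.7069

L[2,0] = 0.1964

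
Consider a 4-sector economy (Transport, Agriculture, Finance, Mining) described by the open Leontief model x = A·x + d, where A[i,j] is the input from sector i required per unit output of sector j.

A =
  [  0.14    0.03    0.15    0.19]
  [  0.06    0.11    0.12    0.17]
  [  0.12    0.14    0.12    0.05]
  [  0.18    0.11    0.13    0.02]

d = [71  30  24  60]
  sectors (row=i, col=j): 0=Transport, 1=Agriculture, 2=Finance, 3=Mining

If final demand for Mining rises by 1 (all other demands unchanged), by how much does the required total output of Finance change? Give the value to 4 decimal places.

0.1419

Form M = I − A:
  [  0.86   -0.03   -0.15   -0.19]
  [ -0.06    0.89   -0.12   -0.17]
  [ -0.12   -0.14    0.88   -0.05]
  [ -0.18   -0.11   -0.13    0.98]
Leontief inverse L = M⁻¹:
  [  1.2682    0.1206    0.2741    0.2808]
  [  0.1681    1.1964    0.2290    0.2518]
  [  0.2156    0.2173    1.2237    0.1419]
  [  0.2804    0.1853    0.2384    1.1191]
Total output x = L · d:
  x_0 = 1.2682·71 + 0.1206·30 + 0.2741·24 + 0.2808·60 = 117.0852
  x_1 = 0.1681·71 + 1.1964·30 + 0.2290·24 + 0.2518·60 = 68.4351
  x_2 = 0.2156·71 + 0.2173·30 + 1.2237·24 + 0.1419·60 = 59.7134
  x_3 = 0.2804·71 + 0.1853·30 + 0.2384·24 + 1.1191·60 = 98.3326
Δx_2 = L[2,3] · Δd_3 = 0.1419 · 1 = 0.1419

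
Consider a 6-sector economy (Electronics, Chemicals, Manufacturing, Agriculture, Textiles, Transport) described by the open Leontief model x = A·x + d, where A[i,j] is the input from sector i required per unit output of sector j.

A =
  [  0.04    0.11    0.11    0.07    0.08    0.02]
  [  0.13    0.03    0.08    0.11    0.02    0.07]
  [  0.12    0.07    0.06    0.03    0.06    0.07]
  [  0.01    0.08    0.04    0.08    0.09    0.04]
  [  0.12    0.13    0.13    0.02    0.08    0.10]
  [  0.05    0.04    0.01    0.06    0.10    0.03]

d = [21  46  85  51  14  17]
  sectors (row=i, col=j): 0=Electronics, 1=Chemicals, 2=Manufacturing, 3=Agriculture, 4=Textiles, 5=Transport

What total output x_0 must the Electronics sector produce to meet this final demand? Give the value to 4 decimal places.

Form M = I − A:
  [  0.96   -0.11   -0.11   -0.07   -0.08   -0.02]
  [ -0.13    0.97   -0.08   -0.11   -0.02   -0.07]
  [ -0.12   -0.07    0.94   -0.03   -0.06   -0.07]
  [ -0.01   -0.08   -0.04    0.92   -0.09   -0.04]
  [ -0.12   -0.13   -0.13   -0.02    0.92   -0.10]
  [ -0.05   -0.04   -0.01   -0.06   -0.10    0.97]
Leontief inverse L = M⁻¹:
  [  1.1059    0.1671    0.1672    0.1166    0.1292    0.0651]
  [  0.1803    1.0882    0.1319    0.1567    0.0748    0.1059]
  [  0.1764    0.1257    1.1147    0.0742    0.1097    0.1075]
  [  0.0595    0.1256    0.0841    1.1170    0.1309    0.0759]
  [  0.2059    0.2052    0.2054    0.0820    1.1476    0.1556]
  [  0.0912    0.0837    0.0519    0.0908    0.1373    1.0605]
Total output x = L · d:
  x_0 = 1.1059·21 + 0.1671·46 + 0.1672·85 + 0.1166·51 + 0.1292·14 + 0.0651·17 = 53.9821
  x_1 = 0.1803·21 + 1.0882·46 + 0.1319·85 + 0.1567·51 + 0.0748·14 + 0.1059·17 = 75.8897
  x_2 = 0.1764·21 + 0.1257·46 + 1.1147·85 + 0.0742·51 + 0.1097·14 + 0.1075·17 = 111.3809
  x_3 = 0.0595·21 + 0.1256·46 + 0.0841·85 + 1.1170·51 + 0.1309·14 + 0.0759·17 = 74.2682
  x_4 = 0.2059·21 + 0.2052·46 + 0.2054·85 + 0.0820·51 + 1.1476·14 + 0.1556·17 = 54.1133
  x_5 = 0.0912·21 + 0.0837·46 + 0.0519·85 + 0.0908·51 + 0.1373·14 + 1.0605·17 = 34.7587

53.9821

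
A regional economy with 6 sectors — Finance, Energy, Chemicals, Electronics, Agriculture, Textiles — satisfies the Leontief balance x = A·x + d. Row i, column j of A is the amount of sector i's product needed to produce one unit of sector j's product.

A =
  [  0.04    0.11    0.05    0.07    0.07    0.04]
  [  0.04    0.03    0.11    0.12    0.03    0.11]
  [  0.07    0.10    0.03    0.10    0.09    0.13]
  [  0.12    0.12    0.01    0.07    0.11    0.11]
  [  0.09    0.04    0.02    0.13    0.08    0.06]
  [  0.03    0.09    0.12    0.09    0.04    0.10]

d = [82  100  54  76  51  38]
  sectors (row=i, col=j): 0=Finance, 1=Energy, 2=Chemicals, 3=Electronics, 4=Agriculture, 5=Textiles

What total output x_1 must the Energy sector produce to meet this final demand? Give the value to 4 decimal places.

Form M = I − A:
  [  0.96   -0.11   -0.05   -0.07   -0.07   -0.04]
  [ -0.04    0.97   -0.11   -0.12   -0.03   -0.11]
  [ -0.07   -0.10    0.97   -0.10   -0.09   -0.13]
  [ -0.12   -0.12   -0.01    0.93   -0.11   -0.11]
  [ -0.09   -0.04   -0.02   -0.13    0.92   -0.06]
  [ -0.03   -0.09   -0.12   -0.09   -0.04    0.90]
Leontief inverse L = M⁻¹:
  [  1.0871    0.1648    0.0918    0.1399    0.1184    0.1067]
  [  0.0968    1.1043    0.1579    0.1981    0.0909    0.1924]
  [  0.1324    0.1780    1.0902    0.1931    0.1551    0.2191]
  [  0.1818    0.1977    0.0718    1.1657    0.1752    0.1968]
  [  0.1449    0.1067    0.0610    0.2027    1.1373    0.1289]
  [  0.0882    0.1642    0.1741    0.1758    0.1018    1.1885]
Total output x = L · d:
  x_0 = 1.0871·82 + 0.1648·100 + 0.0918·54 + 0.1399·76 + 0.1184·51 + 0.1067·38 = 131.3126
  x_1 = 0.0968·82 + 1.1043·100 + 0.1579·54 + 0.1981·76 + 0.0909·51 + 0.1924·38 = 153.8934
  x_2 = 0.1324·82 + 0.1780·100 + 1.0902·54 + 0.1931·76 + 0.1551·51 + 0.2191·38 = 118.4426
  x_3 = 0.1818·82 + 0.1977·100 + 0.0718·54 + 1.1657·76 + 0.1752·51 + 0.1968·38 = 143.5581
  x_4 = 0.1449·82 + 0.1067·100 + 0.0610·54 + 0.2027·76 + 1.1373·51 + 0.1289·38 = 104.1426
  x_5 = 0.0882·82 + 0.1642·100 + 0.1741·54 + 0.1758·76 + 0.1018·51 + 1.1885·38 = 96.7654

153.8934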